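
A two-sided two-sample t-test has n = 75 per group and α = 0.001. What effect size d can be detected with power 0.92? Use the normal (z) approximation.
d ≈ 0.77

Minimum detectable effect (two-sample t-test, normal approximation):
d = (z_{α/2} + z_β) / √(n/2)
d = (3.291 + 1.405) / √(75/2)
d = 4.696 / 6.124
d ≈ 0.77

By Cohen's convention (0.2 small / 0.5 medium / 0.8 large): medium effect.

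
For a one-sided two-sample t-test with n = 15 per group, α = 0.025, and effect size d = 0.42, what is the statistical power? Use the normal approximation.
Power ≈ 0.21

Power calculation (two-sample t-test, normal approximation):
z_β = d · √(n/2) - z_α
z_β = 0.42 · √(15/2) - 1.960
z_β = 0.42 · 2.739 - 1.960
z_β = -0.810

Power = Φ(z_β) = Φ(-0.810) ≈ 0.209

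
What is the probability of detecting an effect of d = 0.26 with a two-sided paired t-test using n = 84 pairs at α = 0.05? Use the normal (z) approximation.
Power ≈ 0.66

Power calculation (paired t-test, normal approximation):
z_β = d · √n - z_{α/2}
z_β = 0.26 · √84 - 1.960
z_β = 0.26 · 9.165 - 1.960
z_β = 0.423

Power = Φ(z_β) = Φ(0.423) ≈ 0.664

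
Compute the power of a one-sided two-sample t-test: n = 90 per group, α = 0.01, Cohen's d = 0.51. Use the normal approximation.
Power ≈ 0.86

Power calculation (two-sample t-test, normal approximation):
z_β = d · √(n/2) - z_α
z_β = 0.51 · √(90/2) - 2.326
z_β = 0.51 · 6.708 - 2.326
z_β = 1.095

Power = Φ(z_β) = Φ(1.095) ≈ 0.863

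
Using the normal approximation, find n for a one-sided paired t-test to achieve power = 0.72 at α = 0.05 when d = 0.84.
n = 8 pairs

Sample size formula (paired t-test, normal approximation):
n = ((z_α + z_β) / d)²

z_α = 1.645 (for α = 0.05, one-sided)
z_β = 0.583 (for power = 0.72)
d = 0.84

n = ((1.645 + 0.583) / 0.84)²
n = (2.652)²
n ≈ 7.03
Round up to the next whole number: n = 8 pairs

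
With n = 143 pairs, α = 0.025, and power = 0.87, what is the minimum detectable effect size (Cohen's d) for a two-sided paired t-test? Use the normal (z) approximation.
d ≈ 0.28

Minimum detectable effect (paired t-test, normal approximation):
d = (z_{α/2} + z_β) / √n
d = (2.241 + 1.126) / √143
d = 3.368 / 11.958
d ≈ 0.28

By Cohen's convention (0.2 small / 0.5 medium / 0.8 large): small effect.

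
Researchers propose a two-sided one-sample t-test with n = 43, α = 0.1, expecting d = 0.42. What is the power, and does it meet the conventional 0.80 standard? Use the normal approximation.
Power ≈ 0.87; the study is adequately powered (power ≥ 0.80)

Power calculation (one-sample t-test, normal approximation):
z_β = d · √n - z_{α/2}
z_β = 0.42 · √43 - 1.645
z_β = 0.42 · 6.557 - 1.645
z_β = 1.109

Power = Φ(z_β) = Φ(1.109) ≈ 0.866

Effect size d = 0.42 is small by Cohen's convention (0.2/0.5/0.8).

Threshold: power ≥ 0.80 is conventionally adequate.
Power ≈ 0.87 → the study is adequately powered (power ≥ 0.80).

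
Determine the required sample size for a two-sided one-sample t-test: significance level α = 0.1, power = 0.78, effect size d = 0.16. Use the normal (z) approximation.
n = 229

Sample size formula (one-sample t-test, normal approximation):
n = ((z_{α/2} + z_β) / d)²

z_{α/2} = 1.645 (for α = 0.1, two-sided)
z_β = 0.772 (for power = 0.78)
d = 0.16

n = ((1.645 + 0.772) / 0.16)²
n = (15.106)²
n ≈ 228.19
Round up to the next whole number: n = 229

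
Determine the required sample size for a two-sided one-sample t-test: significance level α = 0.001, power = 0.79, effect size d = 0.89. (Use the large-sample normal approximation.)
n = 22

Sample size formula (one-sample t-test, normal approximation):
n = ((z_{α/2} + z_β) / d)²

z_{α/2} = 3.291 (for α = 0.001, two-sided)
z_β = 0.806 (for power = 0.79)
d = 0.89

n = ((3.291 + 0.806) / 0.89)²
n = (4.603)²
n ≈ 21.19
Round up to the next whole number: n = 22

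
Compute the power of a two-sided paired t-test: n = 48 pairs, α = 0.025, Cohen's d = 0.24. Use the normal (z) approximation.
Power ≈ 0.28

Power calculation (paired t-test, normal approximation):
z_β = d · √n - z_{α/2}
z_β = 0.24 · √48 - 2.241
z_β = 0.24 · 6.928 - 2.241
z_β = -0.579

Power = Φ(z_β) = Φ(-0.579) ≈ 0.281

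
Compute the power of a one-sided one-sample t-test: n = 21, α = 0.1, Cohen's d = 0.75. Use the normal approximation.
Power ≈ 0.98

Power calculation (one-sample t-test, normal approximation):
z_β = d · √n - z_α
z_β = 0.75 · √21 - 1.282
z_β = 0.75 · 4.583 - 1.282
z_β = 2.155

Power = Φ(z_β) = Φ(2.155) ≈ 0.984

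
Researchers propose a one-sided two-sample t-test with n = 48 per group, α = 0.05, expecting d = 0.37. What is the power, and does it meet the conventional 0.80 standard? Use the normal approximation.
Power ≈ 0.57; the study is underpowered (power < 0.80)

Power calculation (two-sample t-test, normal approximation):
z_β = d · √(n/2) - z_α
z_β = 0.37 · √(48/2) - 1.645
z_β = 0.37 · 4.899 - 1.645
z_β = 0.168

Power = Φ(z_β) = Φ(0.168) ≈ 0.567

Effect size d = 0.37 is small by Cohen's convention (0.2/0.5/0.8).

Threshold: power ≥ 0.80 is conventionally adequate.
Power ≈ 0.57 → the study is underpowered (power < 0.80).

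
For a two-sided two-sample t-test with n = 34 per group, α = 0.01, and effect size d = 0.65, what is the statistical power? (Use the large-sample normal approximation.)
Power ≈ 0.54

Power calculation (two-sample t-test, normal approximation):
z_β = d · √(n/2) - z_{α/2}
z_β = 0.65 · √(34/2) - 2.576
z_β = 0.65 · 4.123 - 2.576
z_β = 0.104

Power = Φ(z_β) = Φ(0.104) ≈ 0.541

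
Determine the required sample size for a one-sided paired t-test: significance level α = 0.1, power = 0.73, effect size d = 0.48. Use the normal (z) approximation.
n = 16 pairs

Sample size formula (paired t-test, normal approximation):
n = ((z_α + z_β) / d)²

z_α = 1.282 (for α = 0.1, one-sided)
z_β = 0.613 (for power = 0.73)
d = 0.48

n = ((1.282 + 0.613) / 0.48)²
n = (3.948)²
n ≈ 15.59
Round up to the next whole number: n = 16 pairs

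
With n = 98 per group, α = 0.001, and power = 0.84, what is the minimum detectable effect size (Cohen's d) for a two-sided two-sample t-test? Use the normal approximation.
d ≈ 0.61

Minimum detectable effect (two-sample t-test, normal approximation):
d = (z_{α/2} + z_β) / √(n/2)
d = (3.291 + 0.994) / √(98/2)
d = 4.285 / 7.000
d ≈ 0.61

By Cohen's convention (0.2 small / 0.5 medium / 0.8 large): medium effect.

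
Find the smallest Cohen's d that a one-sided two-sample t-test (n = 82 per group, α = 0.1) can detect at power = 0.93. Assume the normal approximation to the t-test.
d ≈ 0.43

Minimum detectable effect (two-sample t-test, normal approximation):
d = (z_α + z_β) / √(n/2)
d = (1.282 + 1.476) / √(82/2)
d = 2.757 / 6.403
d ≈ 0.43

By Cohen's convention (0.2 small / 0.5 medium / 0.8 large): small effect.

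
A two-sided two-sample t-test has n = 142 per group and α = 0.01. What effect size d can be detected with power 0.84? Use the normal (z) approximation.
d ≈ 0.42

Minimum detectable effect (two-sample t-test, normal approximation):
d = (z_{α/2} + z_β) / √(n/2)
d = (2.576 + 0.994) / √(142/2)
d = 3.570 / 8.426
d ≈ 0.42

By Cohen's convention (0.2 small / 0.5 medium / 0.8 large): small effect.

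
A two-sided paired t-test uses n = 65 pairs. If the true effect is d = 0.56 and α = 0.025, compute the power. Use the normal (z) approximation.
Power ≈ 0.99

Power calculation (paired t-test, normal approximation):
z_β = d · √n - z_{α/2}
z_β = 0.56 · √65 - 2.241
z_β = 0.56 · 8.062 - 2.241
z_β = 2.273

Power = Φ(z_β) = Φ(2.273) ≈ 0.989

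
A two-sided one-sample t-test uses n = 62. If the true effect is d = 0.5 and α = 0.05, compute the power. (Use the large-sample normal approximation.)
Power ≈ 0.98

Power calculation (one-sample t-test, normal approximation):
z_β = d · √n - z_{α/2}
z_β = 0.5 · √62 - 1.960
z_β = 0.5 · 7.874 - 1.960
z_β = 1.977

Power = Φ(z_β) = Φ(1.977) ≈ 0.976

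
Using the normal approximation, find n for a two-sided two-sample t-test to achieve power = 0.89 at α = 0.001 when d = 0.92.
n = 49 per group

Sample size formula (two-sample t-test, normal approximation):
n = 2 · ((z_{α/2} + z_β) / d)²

z_{α/2} = 3.291 (for α = 0.001, two-sided)
z_β = 1.227 (for power = 0.89)
d = 0.92

n = 2 · ((3.291 + 1.227) / 0.92)²
n = 2 · (4.911)²
n ≈ 48.24
Round up to the next whole number: n = 49 per group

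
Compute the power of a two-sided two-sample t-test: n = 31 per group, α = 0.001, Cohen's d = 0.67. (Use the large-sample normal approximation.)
Power ≈ 0.26

Power calculation (two-sample t-test, normal approximation):
z_β = d · √(n/2) - z_{α/2}
z_β = 0.67 · √(31/2) - 3.291
z_β = 0.67 · 3.937 - 3.291
z_β = -0.653

Power = Φ(z_β) = Φ(-0.653) ≈ 0.257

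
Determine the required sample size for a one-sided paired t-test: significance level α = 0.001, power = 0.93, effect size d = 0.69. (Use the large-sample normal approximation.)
n = 44 pairs

Sample size formula (paired t-test, normal approximation):
n = ((z_α + z_β) / d)²

z_α = 3.090 (for α = 0.001, one-sided)
z_β = 1.476 (for power = 0.93)
d = 0.69

n = ((3.090 + 1.476) / 0.69)²
n = (6.617)²
n ≈ 43.78
Round up to the next whole number: n = 44 pairs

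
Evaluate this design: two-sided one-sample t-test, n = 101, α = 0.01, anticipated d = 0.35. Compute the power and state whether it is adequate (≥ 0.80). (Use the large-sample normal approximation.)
Power ≈ 0.83; the study is adequately powered (power ≥ 0.80)

Power calculation (one-sample t-test, normal approximation):
z_β = d · √n - z_{α/2}
z_β = 0.35 · √101 - 2.576
z_β = 0.35 · 10.050 - 2.576
z_β = 0.942

Power = Φ(z_β) = Φ(0.942) ≈ 0.827

Effect size d = 0.35 is small by Cohen's convention (0.2/0.5/0.8).

Threshold: power ≥ 0.80 is conventionally adequate.
Power ≈ 0.83 → the study is adequately powered (power ≥ 0.80).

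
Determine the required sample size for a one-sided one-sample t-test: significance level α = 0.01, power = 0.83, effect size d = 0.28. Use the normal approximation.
n = 138

Sample size formula (one-sample t-test, normal approximation):
n = ((z_α + z_β) / d)²

z_α = 2.326 (for α = 0.01, one-sided)
z_β = 0.954 (for power = 0.83)
d = 0.28

n = ((2.326 + 0.954) / 0.28)²
n = (11.714)²
n ≈ 137.22
Round up to the next whole number: n = 138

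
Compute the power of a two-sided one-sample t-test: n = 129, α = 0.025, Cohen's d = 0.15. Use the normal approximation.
Power ≈ 0.30

Power calculation (one-sample t-test, normal approximation):
z_β = d · √n - z_{α/2}
z_β = 0.15 · √129 - 2.241
z_β = 0.15 · 11.358 - 2.241
z_β = -0.538

Power = Φ(z_β) = Φ(-0.538) ≈ 0.295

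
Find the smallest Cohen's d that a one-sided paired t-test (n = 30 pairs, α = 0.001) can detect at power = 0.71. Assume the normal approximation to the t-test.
d ≈ 0.67

Minimum detectable effect (paired t-test, normal approximation):
d = (z_α + z_β) / √n
d = (3.090 + 0.553) / √30
d = 3.644 / 5.477
d ≈ 0.67

By Cohen's convention (0.2 small / 0.5 medium / 0.8 large): medium effect.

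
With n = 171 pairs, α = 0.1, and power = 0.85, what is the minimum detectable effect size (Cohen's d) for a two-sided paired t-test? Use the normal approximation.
d ≈ 0.21

Minimum detectable effect (paired t-test, normal approximation):
d = (z_{α/2} + z_β) / √n
d = (1.645 + 1.036) / √171
d = 2.681 / 13.077
d ≈ 0.21

By Cohen's convention (0.2 small / 0.5 medium / 0.8 large): small effect.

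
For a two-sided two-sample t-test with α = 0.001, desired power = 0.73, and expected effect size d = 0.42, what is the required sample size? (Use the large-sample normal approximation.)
n = 173 per group

Sample size formula (two-sample t-test, normal approximation):
n = 2 · ((z_{α/2} + z_β) / d)²

z_{α/2} = 3.291 (for α = 0.001, two-sided)
z_β = 0.613 (for power = 0.73)
d = 0.42

n = 2 · ((3.291 + 0.613) / 0.42)²
n = 2 · (9.295)²
n ≈ 172.79
Round up to the next whole number: n = 173 per group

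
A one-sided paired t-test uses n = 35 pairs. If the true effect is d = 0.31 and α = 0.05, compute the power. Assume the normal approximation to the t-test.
Power ≈ 0.58

Power calculation (paired t-test, normal approximation):
z_β = d · √n - z_α
z_β = 0.31 · √35 - 1.645
z_β = 0.31 · 5.916 - 1.645
z_β = 0.189

Power = Φ(z_β) = Φ(0.189) ≈ 0.575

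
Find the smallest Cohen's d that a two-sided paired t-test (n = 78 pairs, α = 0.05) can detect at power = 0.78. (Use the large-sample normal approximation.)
d ≈ 0.31

Minimum detectable effect (paired t-test, normal approximation):
d = (z_{α/2} + z_β) / √n
d = (1.960 + 0.772) / √78
d = 2.732 / 8.832
d ≈ 0.31

By Cohen's convention (0.2 small / 0.5 medium / 0.8 large): small effect.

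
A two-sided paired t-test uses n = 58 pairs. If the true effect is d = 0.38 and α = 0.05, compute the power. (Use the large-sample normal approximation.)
Power ≈ 0.82

Power calculation (paired t-test, normal approximation):
z_β = d · √n - z_{α/2}
z_β = 0.38 · √58 - 1.960
z_β = 0.38 · 7.616 - 1.960
z_β = 0.934

Power = Φ(z_β) = Φ(0.934) ≈ 0.825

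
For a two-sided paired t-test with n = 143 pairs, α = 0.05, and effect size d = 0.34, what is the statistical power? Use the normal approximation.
Power ≈ 0.98

Power calculation (paired t-test, normal approximation):
z_β = d · √n - z_{α/2}
z_β = 0.34 · √143 - 1.960
z_β = 0.34 · 11.958 - 1.960
z_β = 2.106

Power = Φ(z_β) = Φ(2.106) ≈ 0.982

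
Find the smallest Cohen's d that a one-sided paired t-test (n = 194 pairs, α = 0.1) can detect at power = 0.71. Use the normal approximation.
d ≈ 0.13

Minimum detectable effect (paired t-test, normal approximation):
d = (z_α + z_β) / √n
d = (1.282 + 0.553) / √194
d = 1.835 / 13.928
d ≈ 0.13

By Cohen's convention (0.2 small / 0.5 medium / 0.8 large): very small effect.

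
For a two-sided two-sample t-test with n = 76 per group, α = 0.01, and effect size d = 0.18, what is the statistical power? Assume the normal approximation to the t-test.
Power ≈ 0.07

Power calculation (two-sample t-test, normal approximation):
z_β = d · √(n/2) - z_{α/2}
z_β = 0.18 · √(76/2) - 2.576
z_β = 0.18 · 6.164 - 2.576
z_β = -1.466

Power = Φ(z_β) = Φ(-1.466) ≈ 0.071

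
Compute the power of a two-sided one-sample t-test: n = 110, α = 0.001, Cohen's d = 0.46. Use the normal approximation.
Power ≈ 0.94

Power calculation (one-sample t-test, normal approximation):
z_β = d · √n - z_{α/2}
z_β = 0.46 · √110 - 3.291
z_β = 0.46 · 10.488 - 3.291
z_β = 1.534

Power = Φ(z_β) = Φ(1.534) ≈ 0.937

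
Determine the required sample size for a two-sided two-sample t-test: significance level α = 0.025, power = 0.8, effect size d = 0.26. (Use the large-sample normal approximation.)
n = 282 per group

Sample size formula (two-sample t-test, normal approximation):
n = 2 · ((z_{α/2} + z_β) / d)²

z_{α/2} = 2.241 (for α = 0.025, two-sided)
z_β = 0.842 (for power = 0.8)
d = 0.26

n = 2 · ((2.241 + 0.842) / 0.26)²
n = 2 · (11.858)²
n ≈ 281.22
Round up to the next whole number: n = 282 per group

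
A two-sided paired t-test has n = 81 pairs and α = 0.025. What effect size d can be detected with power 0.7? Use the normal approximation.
d ≈ 0.31

Minimum detectable effect (paired t-test, normal approximation):
d = (z_{α/2} + z_β) / √n
d = (2.241 + 0.524) / √81
d = 2.766 / 9.000
d ≈ 0.31

By Cohen's convention (0.2 small / 0.5 medium / 0.8 large): small effect.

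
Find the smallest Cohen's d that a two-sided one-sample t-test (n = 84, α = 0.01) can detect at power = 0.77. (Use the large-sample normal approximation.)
d ≈ 0.36

Minimum detectable effect (one-sample t-test, normal approximation):
d = (z_{α/2} + z_β) / √n
d = (2.576 + 0.739) / √84
d = 3.315 / 9.165
d ≈ 0.36

By Cohen's convention (0.2 small / 0.5 medium / 0.8 large): small effect.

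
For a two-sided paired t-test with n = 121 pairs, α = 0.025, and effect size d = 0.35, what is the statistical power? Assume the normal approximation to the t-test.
Power ≈ 0.95

Power calculation (paired t-test, normal approximation):
z_β = d · √n - z_{α/2}
z_β = 0.35 · √121 - 2.241
z_β = 0.35 · 11.000 - 2.241
z_β = 1.609

Power = Φ(z_β) = Φ(1.609) ≈ 0.946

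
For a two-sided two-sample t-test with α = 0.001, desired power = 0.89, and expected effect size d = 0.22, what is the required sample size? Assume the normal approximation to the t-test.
n = 844 per group

Sample size formula (two-sample t-test, normal approximation):
n = 2 · ((z_{α/2} + z_β) / d)²

z_{α/2} = 3.291 (for α = 0.001, two-sided)
z_β = 1.227 (for power = 0.89)
d = 0.22

n = 2 · ((3.291 + 1.227) / 0.22)²
n = 2 · (20.536)²
n ≈ 843.45
Round up to the next whole number: n = 844 per group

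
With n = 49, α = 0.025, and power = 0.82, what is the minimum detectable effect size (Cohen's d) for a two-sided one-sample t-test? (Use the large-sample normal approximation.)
d ≈ 0.45

Minimum detectable effect (one-sample t-test, normal approximation):
d = (z_{α/2} + z_β) / √n
d = (2.241 + 0.915) / √49
d = 3.157 / 7.000
d ≈ 0.45

By Cohen's convention (0.2 small / 0.5 medium / 0.8 large): small effect.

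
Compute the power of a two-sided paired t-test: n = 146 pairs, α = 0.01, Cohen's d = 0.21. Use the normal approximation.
Power ≈ 0.48

Power calculation (paired t-test, normal approximation):
z_β = d · √n - z_{α/2}
z_β = 0.21 · √146 - 2.576
z_β = 0.21 · 12.083 - 2.576
z_β = -0.038

Power = Φ(z_β) = Φ(-0.038) ≈ 0.485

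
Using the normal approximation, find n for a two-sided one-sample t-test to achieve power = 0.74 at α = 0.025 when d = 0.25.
n = 134

Sample size formula (one-sample t-test, normal approximation):
n = ((z_{α/2} + z_β) / d)²

z_{α/2} = 2.241 (for α = 0.025, two-sided)
z_β = 0.643 (for power = 0.74)
d = 0.25

n = ((2.241 + 0.643) / 0.25)²
n = (11.536)²
n ≈ 133.08
Round up to the next whole number: n = 134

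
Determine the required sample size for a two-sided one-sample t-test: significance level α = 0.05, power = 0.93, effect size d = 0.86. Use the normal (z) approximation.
n = 16

Sample size formula (one-sample t-test, normal approximation):
n = ((z_{α/2} + z_β) / d)²

z_{α/2} = 1.960 (for α = 0.05, two-sided)
z_β = 1.476 (for power = 0.93)
d = 0.86

n = ((1.960 + 1.476) / 0.86)²
n = (3.995)²
n ≈ 15.96
Round up to the next whole number: n = 16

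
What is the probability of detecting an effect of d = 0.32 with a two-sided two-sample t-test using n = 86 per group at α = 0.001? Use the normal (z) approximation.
Power ≈ 0.12

Power calculation (two-sample t-test, normal approximation):
z_β = d · √(n/2) - z_{α/2}
z_β = 0.32 · √(86/2) - 3.291
z_β = 0.32 · 6.557 - 3.291
z_β = -1.192

Power = Φ(z_β) = Φ(-1.192) ≈ 0.117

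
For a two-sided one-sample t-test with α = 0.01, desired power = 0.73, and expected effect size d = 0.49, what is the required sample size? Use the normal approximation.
n = 43

Sample size formula (one-sample t-test, normal approximation):
n = ((z_{α/2} + z_β) / d)²

z_{α/2} = 2.576 (for α = 0.01, two-sided)
z_β = 0.613 (for power = 0.73)
d = 0.49

n = ((2.576 + 0.613) / 0.49)²
n = (6.508)²
n ≈ 42.35
Round up to the next whole number: n = 43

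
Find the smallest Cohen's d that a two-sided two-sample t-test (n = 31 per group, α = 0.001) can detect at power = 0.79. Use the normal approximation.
d ≈ 1.04

Minimum detectable effect (two-sample t-test, normal approximation):
d = (z_{α/2} + z_β) / √(n/2)
d = (3.291 + 0.806) / √(31/2)
d = 4.097 / 3.937
d ≈ 1.04

By Cohen's convention (0.2 small / 0.5 medium / 0.8 large): large effect.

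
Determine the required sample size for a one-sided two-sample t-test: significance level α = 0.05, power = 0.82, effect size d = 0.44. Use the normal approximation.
n = 68 per group

Sample size formula (two-sample t-test, normal approximation):
n = 2 · ((z_α + z_β) / d)²

z_α = 1.645 (for α = 0.05, one-sided)
z_β = 0.915 (for power = 0.82)
d = 0.44

n = 2 · ((1.645 + 0.915) / 0.44)²
n = 2 · (5.818)²
n ≈ 67.70
Round up to the next whole number: n = 68 per group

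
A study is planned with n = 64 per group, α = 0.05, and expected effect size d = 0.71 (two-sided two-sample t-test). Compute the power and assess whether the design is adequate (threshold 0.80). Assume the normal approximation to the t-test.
Power ≈ 0.98; the study is adequately powered (power ≥ 0.80)

Power calculation (two-sample t-test, normal approximation):
z_β = d · √(n/2) - z_{α/2}
z_β = 0.71 · √(64/2) - 1.960
z_β = 0.71 · 5.657 - 1.960
z_β = 2.056

Power = Φ(z_β) = Φ(2.056) ≈ 0.980

Effect size d = 0.71 is medium by Cohen's convention (0.2/0.5/0.8).

Threshold: power ≥ 0.80 is conventionally adequate.
Power ≈ 0.98 → the study is adequately powered (power ≥ 0.80).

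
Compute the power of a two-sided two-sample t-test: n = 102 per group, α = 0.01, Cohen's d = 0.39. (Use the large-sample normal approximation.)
Power ≈ 0.58

Power calculation (two-sample t-test, normal approximation):
z_β = d · √(n/2) - z_{α/2}
z_β = 0.39 · √(102/2) - 2.576
z_β = 0.39 · 7.141 - 2.576
z_β = 0.209

Power = Φ(z_β) = Φ(0.209) ≈ 0.583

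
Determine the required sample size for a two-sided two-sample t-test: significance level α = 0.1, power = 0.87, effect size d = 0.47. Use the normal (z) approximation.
n = 70 per group

Sample size formula (two-sample t-test, normal approximation):
n = 2 · ((z_{α/2} + z_β) / d)²

z_{α/2} = 1.645 (for α = 0.1, two-sided)
z_β = 1.126 (for power = 0.87)
d = 0.47

n = 2 · ((1.645 + 1.126) / 0.47)²
n = 2 · (5.896)²
n ≈ 69.53
Round up to the next whole number: n = 70 per group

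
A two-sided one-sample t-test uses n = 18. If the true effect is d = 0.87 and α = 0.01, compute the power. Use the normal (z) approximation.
Power ≈ 0.87

Power calculation (one-sample t-test, normal approximation):
z_β = d · √n - z_{α/2}
z_β = 0.87 · √18 - 2.576
z_β = 0.87 · 4.243 - 2.576
z_β = 1.115

Power = Φ(z_β) = Φ(1.115) ≈ 0.868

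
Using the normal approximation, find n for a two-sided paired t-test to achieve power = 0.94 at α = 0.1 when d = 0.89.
n = 13 pairs

Sample size formula (paired t-test, normal approximation):
n = ((z_{α/2} + z_β) / d)²

z_{α/2} = 1.645 (for α = 0.1, two-sided)
z_β = 1.555 (for power = 0.94)
d = 0.89

n = ((1.645 + 1.555) / 0.89)²
n = (3.596)²
n ≈ 12.93
Round up to the next whole number: n = 13 pairs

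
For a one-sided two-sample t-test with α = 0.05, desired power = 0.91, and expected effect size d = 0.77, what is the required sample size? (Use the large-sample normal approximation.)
n = 31 per group

Sample size formula (two-sample t-test, normal approximation):
n = 2 · ((z_α + z_β) / d)²

z_α = 1.645 (for α = 0.05, one-sided)
z_β = 1.341 (for power = 0.91)
d = 0.77

n = 2 · ((1.645 + 1.341) / 0.77)²
n = 2 · (3.878)²
n ≈ 30.08
Round up to the next whole number: n = 31 per group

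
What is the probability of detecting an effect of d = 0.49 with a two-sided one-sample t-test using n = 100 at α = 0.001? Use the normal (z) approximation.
Power ≈ 0.95

Power calculation (one-sample t-test, normal approximation):
z_β = d · √n - z_{α/2}
z_β = 0.49 · √100 - 3.291
z_β = 0.49 · 10.000 - 3.291
z_β = 1.609

Power = Φ(z_β) = Φ(1.609) ≈ 0.946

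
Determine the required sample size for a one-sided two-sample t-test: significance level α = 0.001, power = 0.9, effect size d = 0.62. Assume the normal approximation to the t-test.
n = 100 per group

Sample size formula (two-sample t-test, normal approximation):
n = 2 · ((z_α + z_β) / d)²

z_α = 3.090 (for α = 0.001, one-sided)
z_β = 1.282 (for power = 0.9)
d = 0.62

n = 2 · ((3.090 + 1.282) / 0.62)²
n = 2 · (7.052)²
n ≈ 99.46
Round up to the next whole number: n = 100 per group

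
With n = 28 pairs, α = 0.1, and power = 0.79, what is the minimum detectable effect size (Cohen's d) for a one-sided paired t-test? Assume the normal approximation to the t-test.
d ≈ 0.39

Minimum detectable effect (paired t-test, normal approximation):
d = (z_α + z_β) / √n
d = (1.282 + 0.806) / √28
d = 2.088 / 5.292
d ≈ 0.39

By Cohen's convention (0.2 small / 0.5 medium / 0.8 large): small effect.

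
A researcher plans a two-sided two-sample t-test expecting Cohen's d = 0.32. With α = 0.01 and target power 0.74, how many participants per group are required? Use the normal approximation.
n = 203 per group

Sample size formula (two-sample t-test, normal approximation):
n = 2 · ((z_{α/2} + z_β) / d)²

z_{α/2} = 2.576 (for α = 0.01, two-sided)
z_β = 0.643 (for power = 0.74)
d = 0.32

n = 2 · ((2.576 + 0.643) / 0.32)²
n = 2 · (10.059)²
n ≈ 202.37
Round up to the next whole number: n = 203 per group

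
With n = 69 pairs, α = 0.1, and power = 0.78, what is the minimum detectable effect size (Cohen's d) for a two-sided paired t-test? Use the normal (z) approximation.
d ≈ 0.29

Minimum detectable effect (paired t-test, normal approximation):
d = (z_{α/2} + z_β) / √n
d = (1.645 + 0.772) / √69
d = 2.417 / 8.307
d ≈ 0.29

By Cohen's convention (0.2 small / 0.5 medium / 0.8 large): small effect.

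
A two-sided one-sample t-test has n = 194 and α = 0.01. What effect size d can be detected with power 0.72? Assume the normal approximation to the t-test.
d ≈ 0.23

Minimum detectable effect (one-sample t-test, normal approximation):
d = (z_{α/2} + z_β) / √n
d = (2.576 + 0.583) / √194
d = 3.159 / 13.928
d ≈ 0.23

By Cohen's convention (0.2 small / 0.5 medium / 0.8 large): small effect.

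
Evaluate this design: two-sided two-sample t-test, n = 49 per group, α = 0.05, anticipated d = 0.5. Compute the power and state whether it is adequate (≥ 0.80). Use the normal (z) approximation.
Power ≈ 0.70; the study is underpowered (power < 0.80)

Power calculation (two-sample t-test, normal approximation):
z_β = d · √(n/2) - z_{α/2}
z_β = 0.5 · √(49/2) - 1.960
z_β = 0.5 · 4.950 - 1.960
z_β = 0.515

Power = Φ(z_β) = Φ(0.515) ≈ 0.697

Effect size d = 0.5 is medium by Cohen's convention (0.2/0.5/0.8).

Threshold: power ≥ 0.80 is conventionally adequate.
Power ≈ 0.70 → the study is underpowered (power < 0.80).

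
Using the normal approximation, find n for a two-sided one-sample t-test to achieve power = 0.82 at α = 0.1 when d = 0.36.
n = 51

Sample size formula (one-sample t-test, normal approximation):
n = ((z_{α/2} + z_β) / d)²

z_{α/2} = 1.645 (for α = 0.1, two-sided)
z_β = 0.915 (for power = 0.82)
d = 0.36

n = ((1.645 + 0.915) / 0.36)²
n = (7.111)²
n ≈ 50.57
Round up to the next whole number: n = 51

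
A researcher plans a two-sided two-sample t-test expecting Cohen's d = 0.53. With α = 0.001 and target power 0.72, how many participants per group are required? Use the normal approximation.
n = 107 per group

Sample size formula (two-sample t-test, normal approximation):
n = 2 · ((z_{α/2} + z_β) / d)²

z_{α/2} = 3.291 (for α = 0.001, two-sided)
z_β = 0.583 (for power = 0.72)
d = 0.53

n = 2 · ((3.291 + 0.583) / 0.53)²
n = 2 · (7.309)²
n ≈ 106.84
Round up to the next whole number: n = 107 per group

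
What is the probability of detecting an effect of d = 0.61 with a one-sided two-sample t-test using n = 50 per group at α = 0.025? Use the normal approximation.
Power ≈ 0.86

Power calculation (two-sample t-test, normal approximation):
z_β = d · √(n/2) - z_α
z_β = 0.61 · √(50/2) - 1.960
z_β = 0.61 · 5.000 - 1.960
z_β = 1.090

Power = Φ(z_β) = Φ(1.090) ≈ 0.862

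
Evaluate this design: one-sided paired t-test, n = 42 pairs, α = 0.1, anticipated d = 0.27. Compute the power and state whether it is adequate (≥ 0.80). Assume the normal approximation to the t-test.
Power ≈ 0.68; the study is underpowered (power < 0.80)

Power calculation (paired t-test, normal approximation):
z_β = d · √n - z_α
z_β = 0.27 · √42 - 1.282
z_β = 0.27 · 6.481 - 1.282
z_β = 0.468

Power = Φ(z_β) = Φ(0.468) ≈ 0.680

Effect size d = 0.27 is small by Cohen's convention (0.2/0.5/0.8).

Threshold: power ≥ 0.80 is conventionally adequate.
Power ≈ 0.68 → the study is underpowered (power < 0.80).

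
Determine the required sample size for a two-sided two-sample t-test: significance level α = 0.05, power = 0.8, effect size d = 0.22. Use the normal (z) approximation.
n = 325 per group

Sample size formula (two-sample t-test, normal approximation):
n = 2 · ((z_{α/2} + z_β) / d)²

z_{α/2} = 1.960 (for α = 0.05, two-sided)
z_β = 0.842 (for power = 0.8)
d = 0.22

n = 2 · ((1.960 + 0.842) / 0.22)²
n = 2 · (12.736)²
n ≈ 324.41
Round up to the next whole number: n = 325 per group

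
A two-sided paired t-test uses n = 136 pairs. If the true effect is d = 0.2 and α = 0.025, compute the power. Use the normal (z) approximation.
Power ≈ 0.54

Power calculation (paired t-test, normal approximation):
z_β = d · √n - z_{α/2}
z_β = 0.2 · √136 - 2.241
z_β = 0.2 · 11.662 - 2.241
z_β = 0.091

Power = Φ(z_β) = Φ(0.091) ≈ 0.536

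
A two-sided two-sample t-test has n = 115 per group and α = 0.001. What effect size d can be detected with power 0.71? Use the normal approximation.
d ≈ 0.51

Minimum detectable effect (two-sample t-test, normal approximation):
d = (z_{α/2} + z_β) / √(n/2)
d = (3.291 + 0.553) / √(115/2)
d = 3.844 / 7.583
d ≈ 0.51

By Cohen's convention (0.2 small / 0.5 medium / 0.8 large): medium effect.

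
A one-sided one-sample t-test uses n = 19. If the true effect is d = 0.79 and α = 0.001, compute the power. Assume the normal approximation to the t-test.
Power ≈ 0.64

Power calculation (one-sample t-test, normal approximation):
z_β = d · √n - z_α
z_β = 0.79 · √19 - 3.090
z_β = 0.79 · 4.359 - 3.090
z_β = 0.353

Power = Φ(z_β) = Φ(0.353) ≈ 0.638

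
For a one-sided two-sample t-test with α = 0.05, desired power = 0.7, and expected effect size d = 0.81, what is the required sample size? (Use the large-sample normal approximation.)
n = 15 per group

Sample size formula (two-sample t-test, normal approximation):
n = 2 · ((z_α + z_β) / d)²

z_α = 1.645 (for α = 0.05, one-sided)
z_β = 0.524 (for power = 0.7)
d = 0.81

n = 2 · ((1.645 + 0.524) / 0.81)²
n = 2 · (2.678)²
n ≈ 14.34
Round up to the next whole number: n = 15 per group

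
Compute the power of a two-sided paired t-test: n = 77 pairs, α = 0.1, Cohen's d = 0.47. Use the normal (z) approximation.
Power ≈ 0.99

Power calculation (paired t-test, normal approximation):
z_β = d · √n - z_{α/2}
z_β = 0.47 · √77 - 1.645
z_β = 0.47 · 8.775 - 1.645
z_β = 2.479

Power = Φ(z_β) = Φ(2.479) ≈ 0.993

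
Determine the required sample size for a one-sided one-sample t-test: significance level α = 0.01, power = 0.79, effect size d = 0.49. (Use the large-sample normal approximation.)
n = 41

Sample size formula (one-sample t-test, normal approximation):
n = ((z_α + z_β) / d)²

z_α = 2.326 (for α = 0.01, one-sided)
z_β = 0.806 (for power = 0.79)
d = 0.49

n = ((2.326 + 0.806) / 0.49)²
n = (6.392)²
n ≈ 40.86
Round up to the next whole number: n = 41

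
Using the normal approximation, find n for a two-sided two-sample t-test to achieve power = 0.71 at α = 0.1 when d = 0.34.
n = 84 per group

Sample size formula (two-sample t-test, normal approximation):
n = 2 · ((z_{α/2} + z_β) / d)²

z_{α/2} = 1.645 (for α = 0.1, two-sided)
z_β = 0.553 (for power = 0.71)
d = 0.34

n = 2 · ((1.645 + 0.553) / 0.34)²
n = 2 · (6.465)²
n ≈ 83.59
Round up to the next whole number: n = 84 per group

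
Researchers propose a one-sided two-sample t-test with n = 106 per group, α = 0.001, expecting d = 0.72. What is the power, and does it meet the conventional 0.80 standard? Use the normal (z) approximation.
Power ≈ 0.98; the study is adequately powered (power ≥ 0.80)

Power calculation (two-sample t-test, normal approximation):
z_β = d · √(n/2) - z_α
z_β = 0.72 · √(106/2) - 3.090
z_β = 0.72 · 7.280 - 3.090
z_β = 2.151

Power = Φ(z_β) = Φ(2.151) ≈ 0.984

Effect size d = 0.72 is medium by Cohen's convention (0.2/0.5/0.8).

Threshold: power ≥ 0.80 is conventionally adequate.
Power ≈ 0.98 → the study is adequately powered (power ≥ 0.80).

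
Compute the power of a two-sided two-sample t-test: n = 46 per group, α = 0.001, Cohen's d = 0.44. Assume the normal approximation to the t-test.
Power ≈ 0.12

Power calculation (two-sample t-test, normal approximation):
z_β = d · √(n/2) - z_{α/2}
z_β = 0.44 · √(46/2) - 3.291
z_β = 0.44 · 4.796 - 3.291
z_β = -1.180

Power = Φ(z_β) = Φ(-1.180) ≈ 0.119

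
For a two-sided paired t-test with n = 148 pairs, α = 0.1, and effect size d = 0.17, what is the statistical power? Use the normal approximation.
Power ≈ 0.66

Power calculation (paired t-test, normal approximation):
z_β = d · √n - z_{α/2}
z_β = 0.17 · √148 - 1.645
z_β = 0.17 · 12.166 - 1.645
z_β = 0.423

Power = Φ(z_β) = Φ(0.423) ≈ 0.664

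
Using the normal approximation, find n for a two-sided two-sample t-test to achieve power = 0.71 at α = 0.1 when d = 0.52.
n = 36 per group

Sample size formula (two-sample t-test, normal approximation):
n = 2 · ((z_{α/2} + z_β) / d)²

z_{α/2} = 1.645 (for α = 0.1, two-sided)
z_β = 0.553 (for power = 0.71)
d = 0.52

n = 2 · ((1.645 + 0.553) / 0.52)²
n = 2 · (4.227)²
n ≈ 35.74
Round up to the next whole number: n = 36 per group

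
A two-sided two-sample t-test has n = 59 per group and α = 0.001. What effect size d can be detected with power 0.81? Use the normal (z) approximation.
d ≈ 0.77

Minimum detectable effect (two-sample t-test, normal approximation):
d = (z_{α/2} + z_β) / √(n/2)
d = (3.291 + 0.878) / √(59/2)
d = 4.168 / 5.431
d ≈ 0.77

By Cohen's convention (0.2 small / 0.5 medium / 0.8 large): medium effect.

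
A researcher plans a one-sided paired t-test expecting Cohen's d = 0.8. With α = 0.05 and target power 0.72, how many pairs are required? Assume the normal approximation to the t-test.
n = 8 pairs

Sample size formula (paired t-test, normal approximation):
n = ((z_α + z_β) / d)²

z_α = 1.645 (for α = 0.05, one-sided)
z_β = 0.583 (for power = 0.72)
d = 0.8

n = ((1.645 + 0.583) / 0.8)²
n = (2.785)²
n ≈ 7.76
Round up to the next whole number: n = 8 pairs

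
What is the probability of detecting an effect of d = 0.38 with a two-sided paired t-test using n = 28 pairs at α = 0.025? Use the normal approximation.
Power ≈ 0.41

Power calculation (paired t-test, normal approximation):
z_β = d · √n - z_{α/2}
z_β = 0.38 · √28 - 2.241
z_β = 0.38 · 5.292 - 2.241
z_β = -0.231

Power = Φ(z_β) = Φ(-0.231) ≈ 0.409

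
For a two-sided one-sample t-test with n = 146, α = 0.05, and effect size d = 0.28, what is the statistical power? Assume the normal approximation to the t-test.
Power ≈ 0.92

Power calculation (one-sample t-test, normal approximation):
z_β = d · √n - z_{α/2}
z_β = 0.28 · √146 - 1.960
z_β = 0.28 · 12.083 - 1.960
z_β = 1.423

Power = Φ(z_β) = Φ(1.423) ≈ 0.923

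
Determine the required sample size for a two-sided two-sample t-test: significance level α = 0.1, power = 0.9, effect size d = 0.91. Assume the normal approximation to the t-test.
n = 21 per group

Sample size formula (two-sample t-test, normal approximation):
n = 2 · ((z_{α/2} + z_β) / d)²

z_{α/2} = 1.645 (for α = 0.1, two-sided)
z_β = 1.282 (for power = 0.9)
d = 0.91

n = 2 · ((1.645 + 1.282) / 0.91)²
n = 2 · (3.216)²
n ≈ 20.69
Round up to the next whole number: n = 21 per group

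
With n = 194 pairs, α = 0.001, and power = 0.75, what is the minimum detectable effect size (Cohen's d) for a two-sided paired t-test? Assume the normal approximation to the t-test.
d ≈ 0.28

Minimum detectable effect (paired t-test, normal approximation):
d = (z_{α/2} + z_β) / √n
d = (3.291 + 0.674) / √194
d = 3.965 / 13.928
d ≈ 0.28

By Cohen's convention (0.2 small / 0.5 medium / 0.8 large): small effect.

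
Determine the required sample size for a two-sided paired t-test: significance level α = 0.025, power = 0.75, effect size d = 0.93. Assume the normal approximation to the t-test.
n = 10 pairs

Sample size formula (paired t-test, normal approximation):
n = ((z_{α/2} + z_β) / d)²

z_{α/2} = 2.241 (for α = 0.025, two-sided)
z_β = 0.674 (for power = 0.75)
d = 0.93

n = ((2.241 + 0.674) / 0.93)²
n = (3.134)²
n ≈ 9.82
Round up to the next whole number: n = 10 pairs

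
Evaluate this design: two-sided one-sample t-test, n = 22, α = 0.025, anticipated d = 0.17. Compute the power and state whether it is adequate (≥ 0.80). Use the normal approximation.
Power ≈ 0.07; the study is underpowered (power < 0.80)

Power calculation (one-sample t-test, normal approximation):
z_β = d · √n - z_{α/2}
z_β = 0.17 · √22 - 2.241
z_β = 0.17 · 4.690 - 2.241
z_β = -1.444

Power = Φ(z_β) = Φ(-1.444) ≈ 0.074

Effect size d = 0.17 is very small by Cohen's convention (0.2/0.5/0.8).

Threshold: power ≥ 0.80 is conventionally adequate.
Power ≈ 0.07 → the study is underpowered (power < 0.80).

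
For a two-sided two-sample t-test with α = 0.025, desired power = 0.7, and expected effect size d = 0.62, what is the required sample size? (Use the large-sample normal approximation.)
n = 40 per group

Sample size formula (two-sample t-test, normal approximation):
n = 2 · ((z_{α/2} + z_β) / d)²

z_{α/2} = 2.241 (for α = 0.025, two-sided)
z_β = 0.524 (for power = 0.7)
d = 0.62

n = 2 · ((2.241 + 0.524) / 0.62)²
n = 2 · (4.460)²
n ≈ 39.78
Round up to the next whole number: n = 40 per group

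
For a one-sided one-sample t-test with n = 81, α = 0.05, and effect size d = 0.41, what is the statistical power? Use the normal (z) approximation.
Power ≈ 0.98

Power calculation (one-sample t-test, normal approximation):
z_β = d · √n - z_α
z_β = 0.41 · √81 - 1.645
z_β = 0.41 · 9.000 - 1.645
z_β = 2.045

Power = Φ(z_β) = Φ(2.045) ≈ 0.980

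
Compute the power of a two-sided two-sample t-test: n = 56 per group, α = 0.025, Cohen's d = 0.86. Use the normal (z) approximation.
Power ≈ 0.99

Power calculation (two-sample t-test, normal approximation):
z_β = d · √(n/2) - z_{α/2}
z_β = 0.86 · √(56/2) - 2.241
z_β = 0.86 · 5.292 - 2.241
z_β = 2.309

Power = Φ(z_β) = Φ(2.309) ≈ 0.990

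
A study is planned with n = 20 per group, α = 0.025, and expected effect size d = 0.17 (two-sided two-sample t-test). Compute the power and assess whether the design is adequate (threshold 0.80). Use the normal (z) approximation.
Power ≈ 0.04; the study is underpowered (power < 0.80)

Power calculation (two-sample t-test, normal approximation):
z_β = d · √(n/2) - z_{α/2}
z_β = 0.17 · √(20/2) - 2.241
z_β = 0.17 · 3.162 - 2.241
z_β = -1.704

Power = Φ(z_β) = Φ(-1.704) ≈ 0.044

Effect size d = 0.17 is very small by Cohen's convention (0.2/0.5/0.8).

Threshold: power ≥ 0.80 is conventionally adequate.
Power ≈ 0.04 → the study is underpowered (power < 0.80).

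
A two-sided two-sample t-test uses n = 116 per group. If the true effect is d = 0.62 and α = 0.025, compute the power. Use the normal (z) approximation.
Power ≈ 0.99

Power calculation (two-sample t-test, normal approximation):
z_β = d · √(n/2) - z_{α/2}
z_β = 0.62 · √(116/2) - 2.241
z_β = 0.62 · 7.616 - 2.241
z_β = 2.480

Power = Φ(z_β) = Φ(2.480) ≈ 0.993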